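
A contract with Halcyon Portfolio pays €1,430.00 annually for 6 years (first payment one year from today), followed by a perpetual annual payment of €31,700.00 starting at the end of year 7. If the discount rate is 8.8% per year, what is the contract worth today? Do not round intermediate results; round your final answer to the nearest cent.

PV of 6-year annuity: €1,430.00 × [1 − (1+0.088)^−6] / 0.088 = 6453.29585
Perpetuity value at year 6: €31,700.00 / 0.088 = 360227.27273
PV of perpetuity: 360227.27273 / (1+0.088)^6 = 217171.69346
Total PV = 6453.29585 + 217171.69346 = 223624.98930

€223624.99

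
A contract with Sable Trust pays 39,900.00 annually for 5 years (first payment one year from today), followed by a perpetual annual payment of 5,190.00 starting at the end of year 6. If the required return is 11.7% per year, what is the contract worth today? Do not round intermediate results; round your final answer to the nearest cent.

170416.27

PV of 5-year annuity: 39,900.00 × [1 − (1+0.117)^−5] / 0.117 = 144905.96445
Perpetuity value at year 5: 5,190.00 / 0.117 = 44358.97436
PV of perpetuity: 44358.97436 / (1+0.117)^5 = 25510.30379
Total PV = 144905.96445 + 25510.30379 = 170416.26825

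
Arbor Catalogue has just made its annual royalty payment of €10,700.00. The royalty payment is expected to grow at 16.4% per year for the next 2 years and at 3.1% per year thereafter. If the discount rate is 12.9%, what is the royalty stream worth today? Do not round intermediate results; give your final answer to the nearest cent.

€142061.40

D_1 = 12454.80000
D_2 = 14497.38720
Terminal value at year 2: TV = D_2×(1+g_2)/(r−g_2) = 14946.80620/0.098 = 152518.43064
P_0 = D_1/(1+r)^1 + D_2/(1+r)^2 + TV/(1+r)^2
    = 11031.70948 + 11373.70224 + 119655.98992 = 142061.40164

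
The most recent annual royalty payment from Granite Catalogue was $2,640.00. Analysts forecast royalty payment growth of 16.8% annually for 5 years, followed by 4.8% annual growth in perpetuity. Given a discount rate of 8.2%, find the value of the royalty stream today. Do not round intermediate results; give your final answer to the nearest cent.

$135980.65

D_1 = 3083.52000
D_2 = 3601.55136
D_3 = 4206.61199
D_4 = 4913.32280
D_5 = 5738.76103
Terminal value at year 5: TV = D_5×(1+g_2)/(r−g_2) = 6014.22156/0.034 = 176888.86950
P_0 = D_1/(1+r)^1 + D_2/(1+r)^2 + D_3/(1+r)^3 + D_4/(1+r)^4 + D_5/(1+r)^5 + TV/(1+r)^5
    = 2849.83364 + 3076.34537 + 3320.86081 + 3584.81093 + 3869.74045 + 119279.05851 = 135980.64971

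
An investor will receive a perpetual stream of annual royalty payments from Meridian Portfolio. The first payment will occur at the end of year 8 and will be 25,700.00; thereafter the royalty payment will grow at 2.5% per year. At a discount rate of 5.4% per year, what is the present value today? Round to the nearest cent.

613268.77

Value at end of year 7: C₁ / (r − g) = 25,700.00 / (0.054 − 0.025) = 886,206.8966
Discount to today: PV = 886,206.8966 / (1 + 0.054)^7 = 886,206.8966 / 1.445055 = 613,268.77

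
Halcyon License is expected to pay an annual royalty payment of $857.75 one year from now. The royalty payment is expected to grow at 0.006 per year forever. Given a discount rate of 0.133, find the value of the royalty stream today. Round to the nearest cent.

Growing perpetuity: P = D₁ / (r − g) = $857.7500 / (0.133 − 0.006) = $6,753.94

$6753.94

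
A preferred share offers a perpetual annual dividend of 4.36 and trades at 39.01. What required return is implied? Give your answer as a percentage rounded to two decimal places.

11.18%

P = C/r ⇒ r = C/P = 4.36/39.01 = 0.111766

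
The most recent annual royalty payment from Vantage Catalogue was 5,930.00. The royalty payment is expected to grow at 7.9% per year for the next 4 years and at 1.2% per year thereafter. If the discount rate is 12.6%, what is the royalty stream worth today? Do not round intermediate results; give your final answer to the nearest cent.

65733.65

D_1 = 6398.47000
D_2 = 6903.94913
D_3 = 7449.36111
D_4 = 8037.86064
Terminal value at year 4: TV = D_4×(1+g_2)/(r−g_2) = 8134.31497/0.114 = 71353.64006
P_0 = D_1/(1+r)^1 + D_2/(1+r)^2 + D_3/(1+r)^3 + D_4/(1+r)^4 + TV/(1+r)^4
    = 5682.47780 + 5445.28734 + 5217.99737 + 5000.19464 + 44387.69275 = 65733.64989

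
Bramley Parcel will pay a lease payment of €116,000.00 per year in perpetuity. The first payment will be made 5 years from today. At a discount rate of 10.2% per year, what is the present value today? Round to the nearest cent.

Value at end of year 4: C / r = €116,000.00 / 0.102 = €1,137,254.9020
Discount to today: PV = €1,137,254.9020 / (1 + 0.102)^4 = €1,137,254.9020 / 1.474777 = €771,136.82

€771136.82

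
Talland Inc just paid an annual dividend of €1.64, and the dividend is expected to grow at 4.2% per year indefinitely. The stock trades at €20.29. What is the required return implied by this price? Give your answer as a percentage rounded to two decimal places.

12.62%

D₁ = €1.64 × 1.042 = €1.7089
P = D₁/(r − g) ⇒ r = D₁/P + g = €1.7089/€20.29 + 0.042 = 0.084223 + 0.042 = 0.126223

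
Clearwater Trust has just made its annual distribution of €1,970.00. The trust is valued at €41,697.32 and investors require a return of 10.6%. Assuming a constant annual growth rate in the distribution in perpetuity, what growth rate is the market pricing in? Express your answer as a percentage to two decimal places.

5.61%

P = D₀(1+g)/(r−g) ⇒ P(r−g) = D₀(1+g) ⇒ g(P+D₀) = P·r − D₀
g = (P·r − D₀)/(P + D₀) = (€41,697.32×0.106 − €1,970.00) / (€41,697.32 + €1,970.00) = 0.056104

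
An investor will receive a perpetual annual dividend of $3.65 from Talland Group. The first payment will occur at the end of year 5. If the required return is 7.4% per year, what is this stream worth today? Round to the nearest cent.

$37.07

Value at end of year 4: C / r = $3.65 / 0.074 = $49.3243
Discount to today: PV = $49.3243 / (1 + 0.074)^4 = $49.3243 / 1.330507 = $37.07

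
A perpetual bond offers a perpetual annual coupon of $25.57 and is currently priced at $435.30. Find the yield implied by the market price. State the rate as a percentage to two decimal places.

5.87%

P = C/r ⇒ r = C/P = $25.57/$435.30 = 0.058741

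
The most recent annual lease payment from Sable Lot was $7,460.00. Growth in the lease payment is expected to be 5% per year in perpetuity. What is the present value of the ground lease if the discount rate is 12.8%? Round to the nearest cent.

$100423.08

D₁ = D₀ × (1 + g) = $7,460.00 × 1.05 = $7,833.0000
Growing perpetuity: P = D₁ / (r − g) = $7,833.0000 / (0.128 − 0.05) = $100,423.08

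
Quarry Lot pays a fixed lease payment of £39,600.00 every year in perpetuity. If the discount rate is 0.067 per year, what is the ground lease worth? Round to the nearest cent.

£591044.78

Level perpetuity: PV = C / r = £39,600.00 / 0.067 = £591,044.78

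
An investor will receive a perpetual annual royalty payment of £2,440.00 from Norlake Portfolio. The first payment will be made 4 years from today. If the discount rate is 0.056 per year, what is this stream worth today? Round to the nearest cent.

Value at end of year 3: C / r = £2,440.00 / 0.056 = £43,571.4286
Discount to today: PV = £43,571.4286 / (1 + 0.056)^3 = £43,571.4286 / 1.177584 = £37,000.71

£37000.71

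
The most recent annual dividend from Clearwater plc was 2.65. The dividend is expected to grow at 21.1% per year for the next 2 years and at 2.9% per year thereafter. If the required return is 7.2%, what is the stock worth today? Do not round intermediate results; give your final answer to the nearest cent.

87.30

D_1 = 3.20915
D_2 = 3.88628
Terminal value at year 2: TV = D_2×(1+g_2)/(r−g_2) = 3.99898/0.043 = 92.99960
P_0 = D_1/(1+r)^1 + D_2/(1+r)^2 + TV/(1+r)^2
    = 2.99361 + 3.38177 + 80.92664 = 87.30202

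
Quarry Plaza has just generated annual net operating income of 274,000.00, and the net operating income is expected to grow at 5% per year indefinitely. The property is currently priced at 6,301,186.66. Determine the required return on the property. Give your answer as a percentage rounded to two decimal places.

D₁ = 274,000.00 × 1.05 = 287,700.0000
P = D₁/(r − g) ⇒ r = D₁/P + g = 287,700.0000/6,301,186.66 + 0.05 = 0.045658 + 0.05 = 0.095658

9.57%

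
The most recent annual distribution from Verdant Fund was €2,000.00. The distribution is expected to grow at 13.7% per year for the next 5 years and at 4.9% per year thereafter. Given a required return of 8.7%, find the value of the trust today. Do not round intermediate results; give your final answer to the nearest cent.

€80599.13

D_1 = 2274.00000
D_2 = 2585.53800
D_3 = 2939.75671
D_4 = 3342.50337
D_5 = 3800.42634
Terminal value at year 5: TV = D_5×(1+g_2)/(r−g_2) = 3986.64723/0.038 = 104911.76915
P_0 = D_1/(1+r)^1 + D_2/(1+r)^2 + D_3/(1+r)^3 + D_4/(1+r)^4 + D_5/(1+r)^5 + TV/(1+r)^5
    = 2091.99632 + 2188.22430 + 2288.87859 + 2394.16280 + 2504.28988 + 69131.58119 = 80599.13308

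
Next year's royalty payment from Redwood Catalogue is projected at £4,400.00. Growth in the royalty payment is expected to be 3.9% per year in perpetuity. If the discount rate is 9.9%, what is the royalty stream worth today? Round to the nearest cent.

Growing perpetuity: P = D₁ / (r − g) = £4,400.0000 / (0.099 − 0.039) = £73,333.33

£73333.33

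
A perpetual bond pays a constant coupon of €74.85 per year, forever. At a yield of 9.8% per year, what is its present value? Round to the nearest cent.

Level perpetuity: PV = C / r = €74.85 / 0.098 = €763.78

€763.78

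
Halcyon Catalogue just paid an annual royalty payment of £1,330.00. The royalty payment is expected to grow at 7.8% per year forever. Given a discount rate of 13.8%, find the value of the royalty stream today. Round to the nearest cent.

D₁ = D₀ × (1 + g) = £1,330.00 × 1.078 = £1,433.7400
Growing perpetuity: P = D₁ / (r − g) = £1,433.7400 / (0.138 − 0.078) = £23,895.67

£23895.67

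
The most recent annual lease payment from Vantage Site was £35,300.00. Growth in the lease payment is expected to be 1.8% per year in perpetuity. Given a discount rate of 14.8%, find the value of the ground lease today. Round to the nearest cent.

D₁ = D₀ × (1 + g) = £35,300.00 × 1.018 = £35,935.4000
Growing perpetuity: P = D₁ / (r − g) = £35,935.4000 / (0.148 − 0.018) = £276,426.15

£276426.15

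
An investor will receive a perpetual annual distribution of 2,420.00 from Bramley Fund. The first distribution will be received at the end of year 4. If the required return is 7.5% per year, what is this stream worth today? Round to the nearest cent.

Value at end of year 3: C / r = 2,420.00 / 0.075 = 32,266.6667
Discount to today: PV = 32,266.6667 / (1 + 0.075)^3 = 32,266.6667 / 1.242297 = 25,973.39

25973.39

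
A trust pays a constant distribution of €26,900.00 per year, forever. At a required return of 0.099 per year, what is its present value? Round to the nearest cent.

€271717.17

Level perpetuity: PV = C / r = €26,900.00 / 0.099 = €271,717.17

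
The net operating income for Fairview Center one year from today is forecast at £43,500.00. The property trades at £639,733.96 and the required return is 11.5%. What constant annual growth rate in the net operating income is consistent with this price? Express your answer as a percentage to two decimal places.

P = D₁/(r−g) ⇒ g = r − D₁/P = 0.115 − £43,500.00/£639,733.96 = 0.047003

4.70%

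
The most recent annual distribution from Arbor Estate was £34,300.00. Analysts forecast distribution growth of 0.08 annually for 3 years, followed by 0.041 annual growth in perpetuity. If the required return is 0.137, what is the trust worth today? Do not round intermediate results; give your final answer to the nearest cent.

D_1 = 37044.00000
D_2 = 40007.52000
D_3 = 43208.12160
Terminal value at year 3: TV = D_3×(1+g_2)/(r−g_2) = 44979.65459/0.096 = 468538.06860
P_0 = D_1/(1+r)^1 + D_2/(1+r)^2 + D_3/(1+r)^3 + TV/(1+r)^3
    = 32580.47493 + 30947.15297 + 29395.71259 + 318759.75835 = 411683.09884

£411683.10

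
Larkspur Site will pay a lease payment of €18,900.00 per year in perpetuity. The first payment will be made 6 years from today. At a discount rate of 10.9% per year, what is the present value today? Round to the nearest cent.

Value at end of year 5: C / r = €18,900.00 / 0.109 = €173,394.4954
Discount to today: PV = €173,394.4954 / (1 + 0.109)^5 = €173,394.4954 / 1.677481 = €103,365.97

€103365.97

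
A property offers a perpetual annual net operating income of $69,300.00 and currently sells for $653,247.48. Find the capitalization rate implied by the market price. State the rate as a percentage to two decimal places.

P = C/r ⇒ r = C/P = $69,300.00/$653,247.48 = 0.106085

10.61%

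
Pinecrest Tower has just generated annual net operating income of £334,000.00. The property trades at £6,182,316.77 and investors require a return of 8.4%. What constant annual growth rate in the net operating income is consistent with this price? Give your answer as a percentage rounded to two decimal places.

2.84%

P = D₀(1+g)/(r−g) ⇒ P(r−g) = D₀(1+g) ⇒ g(P+D₀) = P·r − D₀
g = (P·r − D₀)/(P + D₀) = (£6,182,316.77×0.084 − £334,000.00) / (£6,182,316.77 + £334,000.00) = 0.028439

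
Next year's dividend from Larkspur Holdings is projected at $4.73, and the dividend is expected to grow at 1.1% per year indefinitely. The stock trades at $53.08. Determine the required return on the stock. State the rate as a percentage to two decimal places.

P = D₁/(r − g) ⇒ r = D₁/P + g = $4.7300/$53.08 + 0.011 = 0.089111 + 0.011 = 0.100111

10.01%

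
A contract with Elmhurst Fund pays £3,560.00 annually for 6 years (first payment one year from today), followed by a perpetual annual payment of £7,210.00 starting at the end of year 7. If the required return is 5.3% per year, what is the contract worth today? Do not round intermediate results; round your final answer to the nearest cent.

PV of 6-year annuity: £3,560.00 × [1 − (1+0.053)^−6] / 0.053 = 17897.39039
Perpetuity value at year 6: £7,210.00 / 0.053 = 136037.73585
PV of perpetuity: 136037.73585 / (1+0.053)^6 = 99790.49296
Total PV = 17897.39039 + 99790.49296 = 117687.88334

£117687.88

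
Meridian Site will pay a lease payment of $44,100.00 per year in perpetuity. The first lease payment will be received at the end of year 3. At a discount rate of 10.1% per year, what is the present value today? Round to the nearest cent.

$360199.06

Value at end of year 2: C / r = $44,100.00 / 0.101 = $436,633.6634
Discount to today: PV = $436,633.6634 / (1 + 0.101)^2 = $436,633.6634 / 1.212201 = $360,199.06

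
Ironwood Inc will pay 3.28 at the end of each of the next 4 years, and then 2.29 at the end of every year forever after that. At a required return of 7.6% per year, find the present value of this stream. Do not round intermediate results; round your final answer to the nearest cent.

33.44

PV of 4-year annuity: 3.28 × [1 − (1+0.076)^−4] / 0.076 = 10.96121
Perpetuity value at year 4: 2.29 / 0.076 = 30.13158
PV of perpetuity: 30.13158 / (1+0.076)^4 = 22.47878
Total PV = 10.96121 + 22.47878 = 33.43999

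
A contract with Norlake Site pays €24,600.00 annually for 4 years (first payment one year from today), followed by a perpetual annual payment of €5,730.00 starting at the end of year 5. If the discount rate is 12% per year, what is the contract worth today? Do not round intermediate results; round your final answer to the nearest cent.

PV of 4-year annuity: €24,600.00 × [1 − (1+0.12)^−4] / 0.12 = 74718.79393
Perpetuity value at year 4: €5,730.00 / 0.12 = 47750.00000
PV of perpetuity: 47750.00000 / (1+0.12)^4 = 30345.98824
Total PV = 74718.79393 + 30345.98824 = 105064.78217

€105064.78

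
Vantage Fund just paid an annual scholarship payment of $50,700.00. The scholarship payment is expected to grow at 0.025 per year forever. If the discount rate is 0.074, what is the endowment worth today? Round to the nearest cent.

D₁ = D₀ × (1 + g) = $50,700.00 × 1.025 = $51,967.5000
Growing perpetuity: P = D₁ / (r − g) = $51,967.5000 / (0.074 − 0.025) = $1,060,561.22

$1060561.22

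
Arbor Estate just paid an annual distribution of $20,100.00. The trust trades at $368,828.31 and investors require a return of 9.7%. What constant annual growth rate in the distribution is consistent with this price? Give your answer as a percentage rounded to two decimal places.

4.03%

P = D₀(1+g)/(r−g) ⇒ P(r−g) = D₀(1+g) ⇒ g(P+D₀) = P·r − D₀
g = (P·r − D₀)/(P + D₀) = ($368,828.31×0.097 − $20,100.00) / ($368,828.31 + $20,100.00) = 0.040307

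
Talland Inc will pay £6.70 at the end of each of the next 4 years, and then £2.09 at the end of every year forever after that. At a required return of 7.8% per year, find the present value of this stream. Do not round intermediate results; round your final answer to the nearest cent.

£42.13

PV of 4-year annuity: £6.70 × [1 − (1+0.078)^−4] / 0.078 = 22.29040
Perpetuity value at year 4: £2.09 / 0.078 = 26.79487
PV of perpetuity: 26.79487 / (1+0.078)^4 = 19.84160
Total PV = 22.29040 + 19.84160 = 42.13200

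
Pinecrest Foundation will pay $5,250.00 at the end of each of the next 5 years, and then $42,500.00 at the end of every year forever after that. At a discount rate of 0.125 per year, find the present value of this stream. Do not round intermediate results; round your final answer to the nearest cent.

$207368.83

PV of 5-year annuity: $5,250.00 × [1 − (1+0.125)^−5] / 0.125 = 18692.98379
Perpetuity value at year 5: $42,500.00 / 0.125 = 340000.00000
PV of perpetuity: 340000.00000 / (1+0.125)^5 = 188675.84548
Total PV = 18692.98379 + 188675.84548 = 207368.82928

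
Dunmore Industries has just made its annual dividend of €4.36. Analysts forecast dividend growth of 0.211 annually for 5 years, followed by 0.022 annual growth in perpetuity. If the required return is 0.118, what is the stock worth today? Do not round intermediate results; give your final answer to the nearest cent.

€97.09

D_1 = 5.27996
D_2 = 6.39403
D_3 = 7.74317
D_4 = 9.37698
D_5 = 11.35552
Terminal value at year 5: TV = D_5×(1+g_2)/(r−g_2) = 11.60535/0.096 = 120.88902
P_0 = D_1/(1+r)^1 + D_2/(1+r)^2 + D_3/(1+r)^3 + D_4/(1+r)^4 + D_5/(1+r)^5 + TV/(1+r)^5
    = 4.72268 + 5.11554 + 5.54107 + 6.00200 + 6.50127 + 69.21143 = 97.09399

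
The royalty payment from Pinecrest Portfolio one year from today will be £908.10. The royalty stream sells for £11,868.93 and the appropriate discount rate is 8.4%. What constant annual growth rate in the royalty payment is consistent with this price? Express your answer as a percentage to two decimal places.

0.75%

P = D₁/(r−g) ⇒ g = r − D₁/P = 0.084 − £908.10/£11,868.93 = 0.007489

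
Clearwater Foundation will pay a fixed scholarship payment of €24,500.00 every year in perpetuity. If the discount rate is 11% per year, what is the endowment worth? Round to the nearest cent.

€222727.27

Level perpetuity: PV = C / r = €24,500.00 / 0.11 = €222,727.27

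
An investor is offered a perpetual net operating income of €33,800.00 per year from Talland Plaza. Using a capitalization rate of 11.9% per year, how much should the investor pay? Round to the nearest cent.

Level perpetuity: PV = C / r = €33,800.00 / 0.119 = €284,033.61

€284033.61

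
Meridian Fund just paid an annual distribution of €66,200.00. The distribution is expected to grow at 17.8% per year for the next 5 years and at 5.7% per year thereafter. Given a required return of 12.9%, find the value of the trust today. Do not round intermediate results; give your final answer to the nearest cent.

€1578543.26

D_1 = 77983.60000
D_2 = 91864.68080
D_3 = 108216.59398
D_4 = 127479.14771
D_5 = 150170.43600
Terminal value at year 5: TV = D_5×(1+g_2)/(r−g_2) = 158730.15086/0.072 = 2204585.42856
P_0 = D_1/(1+r)^1 + D_2/(1+r)^2 + D_3/(1+r)^3 + D_4/(1+r)^4 + D_5/(1+r)^5 + TV/(1+r)^5
    = 69073.16209 + 72071.02298 + 75198.99475 + 78462.72437 + 81868.10390 + 1201869.24756 = 1578543.25564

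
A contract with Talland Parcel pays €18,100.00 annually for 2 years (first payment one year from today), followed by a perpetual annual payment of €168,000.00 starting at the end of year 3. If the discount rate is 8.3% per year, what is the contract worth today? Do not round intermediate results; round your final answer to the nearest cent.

€1757880.49

PV of 2-year annuity: €18,100.00 × [1 − (1+0.083)^−2] / 0.083 = 32144.81507
Perpetuity value at year 2: €168,000.00 / 0.083 = 2024096.38554
PV of perpetuity: 2024096.38554 / (1+0.083)^2 = 1725735.67110
Total PV = 32144.81507 + 1725735.67110 = 1757880.48617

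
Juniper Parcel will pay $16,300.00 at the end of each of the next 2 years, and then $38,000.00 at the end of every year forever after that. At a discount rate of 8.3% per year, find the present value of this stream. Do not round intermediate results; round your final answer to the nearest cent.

PV of 2-year annuity: $16,300.00 × [1 − (1+0.083)^−2] / 0.083 = 28948.09313
Perpetuity value at year 2: $38,000.00 / 0.083 = 457831.32530
PV of perpetuity: 457831.32530 / (1+0.083)^2 = 390344.97323
Total PV = 28948.09313 + 390344.97323 = 419293.06635

$419293.07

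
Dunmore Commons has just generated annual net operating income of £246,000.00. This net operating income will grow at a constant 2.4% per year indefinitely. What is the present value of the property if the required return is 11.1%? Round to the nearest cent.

£2895448.28

D₁ = D₀ × (1 + g) = £246,000.00 × 1.024 = £251,904.0000
Growing perpetuity: P = D₁ / (r − g) = £251,904.0000 / (0.111 − 0.024) = £2,895,448.28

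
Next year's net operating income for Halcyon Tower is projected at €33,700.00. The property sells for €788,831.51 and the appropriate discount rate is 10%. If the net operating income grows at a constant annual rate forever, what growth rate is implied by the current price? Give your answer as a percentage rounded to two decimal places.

5.73%

P = D₁/(r−g) ⇒ g = r − D₁/P = 0.1 − €33,700.00/€788,831.51 = 0.057279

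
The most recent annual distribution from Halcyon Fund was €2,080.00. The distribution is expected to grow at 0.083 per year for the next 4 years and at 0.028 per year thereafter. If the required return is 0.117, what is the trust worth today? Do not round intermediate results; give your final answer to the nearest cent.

D_1 = 2252.64000
D_2 = 2439.60912
D_3 = 2642.09668
D_4 = 2861.39070
Terminal value at year 4: TV = D_4×(1+g_2)/(r−g_2) = 2941.50964/0.089 = 33050.67012
P_0 = D_1/(1+r)^1 + D_2/(1+r)^2 + D_3/(1+r)^3 + D_4/(1+r)^4 + TV/(1+r)^4
    = 2016.68756 + 1955.30226 + 1895.78545 + 1838.08025 + 21230.85954 = 28936.71505

€28936.72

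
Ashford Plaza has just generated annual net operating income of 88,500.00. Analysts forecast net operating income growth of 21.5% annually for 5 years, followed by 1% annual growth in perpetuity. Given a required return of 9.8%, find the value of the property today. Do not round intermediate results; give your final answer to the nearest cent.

2290928.98

D_1 = 107527.50000
D_2 = 130645.91250
D_3 = 158734.78369
D_4 = 192862.76218
D_5 = 234328.25605
Terminal value at year 5: TV = D_5×(1+g_2)/(r−g_2) = 236671.53861/0.088 = 2689449.30238
P_0 = D_1/(1+r)^1 + D_2/(1+r)^2 + D_3/(1+r)^3 + D_4/(1+r)^4 + D_5/(1+r)^5 + TV/(1+r)^5
    = 97930.32787 + 108365.52674 + 119912.67303 + 132690.25295 + 146829.37826 + 1685200.81866 = 2290928.97750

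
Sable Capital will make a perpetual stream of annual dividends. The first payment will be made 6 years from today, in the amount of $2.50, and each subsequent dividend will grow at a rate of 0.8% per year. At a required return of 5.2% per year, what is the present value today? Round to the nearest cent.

Value at end of year 5: C₁ / (r − g) = $2.50 / (0.052 − 0.008) = $56.8182
Discount to today: PV = $56.8182 / (1 + 0.052)^5 = $56.8182 / 1.288483 = $44.10

$44.10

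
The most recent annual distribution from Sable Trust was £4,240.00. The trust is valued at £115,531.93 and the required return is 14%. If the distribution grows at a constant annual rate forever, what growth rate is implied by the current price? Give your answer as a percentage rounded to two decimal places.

9.96%

P = D₀(1+g)/(r−g) ⇒ P(r−g) = D₀(1+g) ⇒ g(P+D₀) = P·r − D₀
g = (P·r − D₀)/(P + D₀) = (£115,531.93×0.14 − £4,240.00) / (£115,531.93 + £4,240.00) = 0.099643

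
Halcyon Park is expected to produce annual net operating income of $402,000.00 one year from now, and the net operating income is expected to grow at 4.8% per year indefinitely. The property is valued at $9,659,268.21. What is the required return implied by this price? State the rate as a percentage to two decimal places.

P = D₁/(r − g) ⇒ r = D₁/P + g = $402,000.0000/$9,659,268.21 + 0.048 = 0.041618 + 0.048 = 0.089618

8.96%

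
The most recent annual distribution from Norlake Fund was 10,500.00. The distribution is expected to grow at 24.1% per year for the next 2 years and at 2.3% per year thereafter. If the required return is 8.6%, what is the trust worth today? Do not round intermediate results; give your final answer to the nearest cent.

248352.36

D_1 = 13030.50000
D_2 = 16170.85050
Terminal value at year 2: TV = D_2×(1+g_2)/(r−g_2) = 16542.78006/0.063 = 262583.81050
P_0 = D_1/(1+r)^1 + D_2/(1+r)^2 + TV/(1+r)^2
    = 11998.61878 + 13711.12883 + 222642.61580 = 248352.36341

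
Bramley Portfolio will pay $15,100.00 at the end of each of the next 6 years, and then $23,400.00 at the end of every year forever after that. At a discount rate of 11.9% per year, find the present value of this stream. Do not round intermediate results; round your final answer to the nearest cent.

$162417.11

PV of 6-year annuity: $15,100.00 × [1 − (1+0.119)^−6] / 0.119 = 62258.47777
Perpetuity value at year 6: $23,400.00 / 0.119 = 196638.65546
PV of perpetuity: 196638.65546 / (1+0.119)^6 = 100158.63031
Total PV = 62258.47777 + 100158.63031 = 162417.10808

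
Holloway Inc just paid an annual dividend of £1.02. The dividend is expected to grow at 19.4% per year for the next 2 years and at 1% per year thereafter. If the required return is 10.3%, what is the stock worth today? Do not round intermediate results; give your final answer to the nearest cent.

D_1 = 1.21788
D_2 = 1.45415
Terminal value at year 2: TV = D_2×(1+g_2)/(r−g_2) = 1.46869/0.093 = 15.79237
P_0 = D_1/(1+r)^1 + D_2/(1+r)^2 + TV/(1+r)^2
    = 1.10415 + 1.19525 + 12.98064 = 15.28004

£15.28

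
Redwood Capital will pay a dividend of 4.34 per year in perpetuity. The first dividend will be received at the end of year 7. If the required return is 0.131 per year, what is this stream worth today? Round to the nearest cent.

Value at end of year 6: C / r = 4.34 / 0.131 = 33.1298
Discount to today: PV = 33.1298 / (1 + 0.131)^6 = 33.1298 / 2.093031 = 15.83

15.83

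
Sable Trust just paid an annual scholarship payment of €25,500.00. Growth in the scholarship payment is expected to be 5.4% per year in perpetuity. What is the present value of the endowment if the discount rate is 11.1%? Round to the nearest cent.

€471526.32

D₁ = D₀ × (1 + g) = €25,500.00 × 1.054 = €26,877.0000
Growing perpetuity: P = D₁ / (r − g) = €26,877.0000 / (0.111 − 0.054) = €471,526.32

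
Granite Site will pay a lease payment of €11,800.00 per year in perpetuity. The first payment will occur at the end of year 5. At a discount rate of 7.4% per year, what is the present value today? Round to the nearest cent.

€119848.65

Value at end of year 4: C / r = €11,800.00 / 0.074 = €159,459.4595
Discount to today: PV = €159,459.4595 / (1 + 0.074)^4 = €159,459.4595 / 1.330507 = €119,848.65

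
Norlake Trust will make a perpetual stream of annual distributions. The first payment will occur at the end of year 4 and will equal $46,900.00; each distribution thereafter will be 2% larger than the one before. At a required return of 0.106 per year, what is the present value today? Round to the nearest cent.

Value at end of year 3: C₁ / (r − g) = $46,900.00 / (0.106 − 0.02) = $545,348.8372
Discount to today: PV = $545,348.8372 / (1 + 0.106)^3 = $545,348.8372 / 1.352899 = $403,096.48

$403096.48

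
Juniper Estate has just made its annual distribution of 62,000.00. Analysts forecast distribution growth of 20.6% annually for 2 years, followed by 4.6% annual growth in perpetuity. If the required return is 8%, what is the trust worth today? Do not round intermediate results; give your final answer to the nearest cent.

2524980.39

D_1 = 74772.00000
D_2 = 90175.03200
Terminal value at year 2: TV = D_2×(1+g_2)/(r−g_2) = 94323.08347/0.034 = 2774208.33741
P_0 = D_1/(1+r)^1 + D_2/(1+r)^2 + TV/(1+r)^2
    = 69233.33333 + 77310.55556 + 2378436.50327 = 2524980.39216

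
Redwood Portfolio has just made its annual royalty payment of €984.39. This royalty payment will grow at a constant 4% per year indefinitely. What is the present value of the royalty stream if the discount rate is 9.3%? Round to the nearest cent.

€19316.33

D₁ = D₀ × (1 + g) = €984.39 × 1.04 = €1,023.7656
Growing perpetuity: P = D₁ / (r − g) = €1,023.7656 / (0.093 − 0.04) = €19,316.33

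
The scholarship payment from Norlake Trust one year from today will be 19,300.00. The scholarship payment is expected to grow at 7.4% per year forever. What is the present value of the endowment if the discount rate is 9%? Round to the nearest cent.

1206250.00

Growing perpetuity: P = D₁ / (r − g) = 19,300.0000 / (0.09 − 0.074) = 1,206,250.00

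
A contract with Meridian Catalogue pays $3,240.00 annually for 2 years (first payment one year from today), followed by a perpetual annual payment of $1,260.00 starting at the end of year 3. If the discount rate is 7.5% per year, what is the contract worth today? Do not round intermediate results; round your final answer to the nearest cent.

$20355.22

PV of 2-year annuity: $3,240.00 × [1 − (1+0.075)^−2] / 0.075 = 5817.63115
Perpetuity value at year 2: $1,260.00 / 0.075 = 16800.00000
PV of perpetuity: 16800.00000 / (1+0.075)^2 = 14537.58789
Total PV = 5817.63115 + 14537.58789 = 20355.21904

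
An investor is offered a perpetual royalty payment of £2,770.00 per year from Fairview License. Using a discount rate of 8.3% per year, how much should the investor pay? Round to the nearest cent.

Level perpetuity: PV = C / r = £2,770.00 / 0.083 = £33,373.49

£33373.49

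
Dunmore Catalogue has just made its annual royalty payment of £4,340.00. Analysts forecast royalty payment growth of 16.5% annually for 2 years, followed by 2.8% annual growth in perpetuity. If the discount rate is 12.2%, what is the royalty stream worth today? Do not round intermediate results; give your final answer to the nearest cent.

D_1 = 5056.10000
D_2 = 5890.35650
Terminal value at year 2: TV = D_2×(1+g_2)/(r−g_2) = 6055.28648/0.094 = 64417.94130
P_0 = D_1/(1+r)^1 + D_2/(1+r)^2 + TV/(1+r)^2
    = 4506.32799 + 4679.03040 + 51170.67283 = 60356.03121

£60356.03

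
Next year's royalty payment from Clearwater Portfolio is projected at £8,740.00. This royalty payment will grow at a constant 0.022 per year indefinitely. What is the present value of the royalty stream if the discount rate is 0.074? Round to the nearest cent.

Growing perpetuity: P = D₁ / (r − g) = £8,740.0000 / (0.074 − 0.022) = £168,076.92

£168076.92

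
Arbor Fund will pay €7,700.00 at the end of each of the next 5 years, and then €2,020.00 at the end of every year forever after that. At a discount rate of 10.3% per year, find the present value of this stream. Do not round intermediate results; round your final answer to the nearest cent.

€40979.31

PV of 5-year annuity: €7,700.00 × [1 − (1+0.103)^−5] / 0.103 = 28966.72330
Perpetuity value at year 5: €2,020.00 / 0.103 = 19611.65049
PV of perpetuity: 19611.65049 / (1+0.103)^5 = 12012.58801
Total PV = 28966.72330 + 12012.58801 = 40979.31131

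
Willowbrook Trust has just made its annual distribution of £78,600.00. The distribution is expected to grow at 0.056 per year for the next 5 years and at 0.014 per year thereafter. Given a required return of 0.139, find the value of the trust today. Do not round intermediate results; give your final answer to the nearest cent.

D_1 = 83001.60000
D_2 = 87649.68960
D_3 = 92558.07222
D_4 = 97741.32426
D_5 = 103214.83842
Terminal value at year 5: TV = D_5×(1+g_2)/(r−g_2) = 104659.84616/0.125 = 837278.76927
P_0 = D_1/(1+r)^1 + D_2/(1+r)^2 + D_3/(1+r)^3 + D_4/(1+r)^4 + D_5/(1+r)^5 + TV/(1+r)^5
    = 72872.34416 + 67562.06798 + 62638.75662 + 58074.21158 + 53842.28923 + 436768.65022 = 751758.31980

£751758.32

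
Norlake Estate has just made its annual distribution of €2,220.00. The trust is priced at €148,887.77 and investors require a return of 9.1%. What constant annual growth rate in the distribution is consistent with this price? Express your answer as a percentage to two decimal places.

7.50%

P = D₀(1+g)/(r−g) ⇒ P(r−g) = D₀(1+g) ⇒ g(P+D₀) = P·r − D₀
g = (P·r − D₀)/(P + D₀) = (€148,887.77×0.091 − €2,220.00) / (€148,887.77 + €2,220.00) = 0.074972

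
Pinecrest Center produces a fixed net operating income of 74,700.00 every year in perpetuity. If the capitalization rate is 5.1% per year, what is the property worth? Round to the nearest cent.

1464705.88

Level perpetuity: PV = C / r = 74,700.00 / 0.051 = 1,464,705.88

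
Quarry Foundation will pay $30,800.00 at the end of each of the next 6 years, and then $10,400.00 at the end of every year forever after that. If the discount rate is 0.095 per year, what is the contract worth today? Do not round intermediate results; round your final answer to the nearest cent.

$199638.12

PV of 6-year annuity: $30,800.00 × [1 − (1+0.095)^−6] / 0.095 = 136130.62157
Perpetuity value at year 6: $10,400.00 / 0.095 = 109473.68421
PV of perpetuity: 109473.68421 / (1+0.095)^6 = 63507.50030
Total PV = 136130.62157 + 63507.50030 = 199638.12188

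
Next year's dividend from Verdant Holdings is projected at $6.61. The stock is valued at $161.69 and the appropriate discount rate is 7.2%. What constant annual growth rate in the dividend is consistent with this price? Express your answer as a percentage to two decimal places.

3.11%

P = D₁/(r−g) ⇒ g = r − D₁/P = 0.072 − $6.61/$161.69 = 0.031119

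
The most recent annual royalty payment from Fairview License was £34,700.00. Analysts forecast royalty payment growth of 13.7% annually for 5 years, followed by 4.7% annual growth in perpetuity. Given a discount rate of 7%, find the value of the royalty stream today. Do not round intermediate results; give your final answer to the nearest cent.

£2349032.77

D_1 = 39453.90000
D_2 = 44859.08430
D_3 = 51004.77885
D_4 = 57992.43355
D_5 = 65937.39695
Terminal value at year 5: TV = D_5×(1+g_2)/(r−g_2) = 69036.45460/0.023 = 3001584.98281
P_0 = D_1/(1+r)^1 + D_2/(1+r)^2 + D_3/(1+r)^3 + D_4/(1+r)^4 + D_5/(1+r)^5 + TV/(1+r)^5
    = 36872.80374 + 39181.66154 + 41635.09269 + 44242.14989 + 47012.45274 + 2140088.60929 = 2349032.76988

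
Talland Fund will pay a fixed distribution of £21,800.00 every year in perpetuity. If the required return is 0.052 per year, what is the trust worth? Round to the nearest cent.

£419230.77

Level perpetuity: PV = C / r = £21,800.00 / 0.052 = £419,230.77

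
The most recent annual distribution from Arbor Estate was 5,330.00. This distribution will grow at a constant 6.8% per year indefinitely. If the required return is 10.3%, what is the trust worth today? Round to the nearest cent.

162641.14

D₁ = D₀ × (1 + g) = 5,330.00 × 1.068 = 5,692.4400
Growing perpetuity: P = D₁ / (r − g) = 5,692.4400 / (0.103 − 0.068) = 162,641.14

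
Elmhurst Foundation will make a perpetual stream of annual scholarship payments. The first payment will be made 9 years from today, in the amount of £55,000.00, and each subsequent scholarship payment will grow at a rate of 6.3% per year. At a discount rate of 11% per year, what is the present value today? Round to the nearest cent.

£507786.33

Value at end of year 8: C₁ / (r − g) = £55,000.00 / (0.11 − 0.063) = £1,170,212.7660
Discount to today: PV = £1,170,212.7660 / (1 + 0.11)^8 = £1,170,212.7660 / 2.304538 = £507,786.33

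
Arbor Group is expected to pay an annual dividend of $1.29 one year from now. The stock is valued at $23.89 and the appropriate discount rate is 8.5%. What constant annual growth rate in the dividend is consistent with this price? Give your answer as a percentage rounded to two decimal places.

3.10%

P = D₁/(r−g) ⇒ g = r − D₁/P = 0.085 − $1.29/$23.89 = 0.031003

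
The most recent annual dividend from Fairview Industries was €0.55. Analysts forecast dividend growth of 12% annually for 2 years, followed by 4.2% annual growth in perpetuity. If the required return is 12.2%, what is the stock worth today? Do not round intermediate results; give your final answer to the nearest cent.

€8.24

D_1 = 0.61600
D_2 = 0.68992
Terminal value at year 2: TV = D_2×(1+g_2)/(r−g_2) = 0.71890/0.08 = 8.98621
P_0 = D_1/(1+r)^1 + D_2/(1+r)^2 + TV/(1+r)^2
    = 0.54902 + 0.54804 + 7.13823 = 8.23529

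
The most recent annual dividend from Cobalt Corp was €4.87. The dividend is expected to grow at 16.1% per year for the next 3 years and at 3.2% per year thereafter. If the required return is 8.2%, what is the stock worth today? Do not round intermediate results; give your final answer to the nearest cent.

€141.03

D_1 = 5.65407
D_2 = 6.56438
D_3 = 7.62124
Terminal value at year 3: TV = D_3×(1+g_2)/(r−g_2) = 7.86512/0.05 = 157.30239
P_0 = D_1/(1+r)^1 + D_2/(1+r)^2 + D_3/(1+r)^3 + TV/(1+r)^3
    = 5.22557 + 5.60711 + 6.01650 + 124.18054 = 141.02972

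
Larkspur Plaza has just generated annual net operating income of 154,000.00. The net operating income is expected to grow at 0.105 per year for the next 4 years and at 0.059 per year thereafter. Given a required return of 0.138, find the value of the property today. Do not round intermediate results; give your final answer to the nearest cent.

D_1 = 170170.00000
D_2 = 188037.85000
D_3 = 207781.82425
D_4 = 229598.91580
Terminal value at year 4: TV = D_4×(1+g_2)/(r−g_2) = 243145.25183/0.079 = 3077787.99783
P_0 = D_1/(1+r)^1 + D_2/(1+r)^2 + D_3/(1+r)^3 + D_4/(1+r)^4 + TV/(1+r)^4
    = 149534.27065 + 145198.03960 + 140987.55164 + 136899.16042 + 1835141.90993 = 2407760.93224

2407760.93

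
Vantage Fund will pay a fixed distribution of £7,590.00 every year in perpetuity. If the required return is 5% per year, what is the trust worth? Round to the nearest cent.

Level perpetuity: PV = C / r = £7,590.00 / 0.05 = £151,800.00

£151800.00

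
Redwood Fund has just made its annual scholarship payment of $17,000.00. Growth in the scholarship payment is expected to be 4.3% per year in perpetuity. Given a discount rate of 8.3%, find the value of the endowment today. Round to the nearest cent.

$443275.00

D₁ = D₀ × (1 + g) = $17,000.00 × 1.043 = $17,731.0000
Growing perpetuity: P = D₁ / (r − g) = $17,731.0000 / (0.083 − 0.043) = $443,275.00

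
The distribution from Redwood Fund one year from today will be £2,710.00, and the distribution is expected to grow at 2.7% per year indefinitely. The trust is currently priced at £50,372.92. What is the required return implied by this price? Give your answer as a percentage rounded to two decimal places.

8.08%

P = D₁/(r − g) ⇒ r = D₁/P + g = £2,710.0000/£50,372.92 + 0.027 = 0.053799 + 0.027 = 0.080799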